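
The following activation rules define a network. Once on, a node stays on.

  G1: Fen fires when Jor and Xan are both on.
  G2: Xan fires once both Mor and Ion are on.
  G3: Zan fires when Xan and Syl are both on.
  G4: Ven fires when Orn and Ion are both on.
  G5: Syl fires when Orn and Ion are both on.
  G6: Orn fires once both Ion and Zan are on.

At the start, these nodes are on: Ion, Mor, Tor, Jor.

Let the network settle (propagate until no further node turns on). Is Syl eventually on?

Syl would need Orn and Ion (G5), but Orn never turns on.

No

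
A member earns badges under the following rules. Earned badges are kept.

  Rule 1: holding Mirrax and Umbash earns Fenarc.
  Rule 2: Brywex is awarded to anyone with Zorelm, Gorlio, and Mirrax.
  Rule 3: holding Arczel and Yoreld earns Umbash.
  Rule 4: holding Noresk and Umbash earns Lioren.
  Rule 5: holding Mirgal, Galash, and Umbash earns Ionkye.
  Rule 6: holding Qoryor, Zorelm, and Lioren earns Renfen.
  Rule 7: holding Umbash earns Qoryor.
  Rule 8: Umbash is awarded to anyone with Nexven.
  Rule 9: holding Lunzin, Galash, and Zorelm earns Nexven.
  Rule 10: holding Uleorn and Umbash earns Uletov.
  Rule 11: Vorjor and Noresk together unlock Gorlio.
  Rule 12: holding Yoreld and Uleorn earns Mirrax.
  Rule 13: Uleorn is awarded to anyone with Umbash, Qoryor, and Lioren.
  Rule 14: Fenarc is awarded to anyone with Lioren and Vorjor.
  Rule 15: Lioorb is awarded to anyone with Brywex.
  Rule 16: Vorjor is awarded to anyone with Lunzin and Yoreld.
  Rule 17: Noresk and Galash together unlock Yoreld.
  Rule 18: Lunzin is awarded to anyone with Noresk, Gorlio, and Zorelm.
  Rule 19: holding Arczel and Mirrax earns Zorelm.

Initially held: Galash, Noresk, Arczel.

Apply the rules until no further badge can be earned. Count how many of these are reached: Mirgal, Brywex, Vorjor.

No rule produces Mirgal, and it is not given.
Brywex would need Zorelm, Gorlio, and Mirrax (Rule 2), but Gorlio is never earned.
Vorjor would need Lunzin and Yoreld (Rule 16), but Lunzin is never earned.
None of the 3 are reached.

0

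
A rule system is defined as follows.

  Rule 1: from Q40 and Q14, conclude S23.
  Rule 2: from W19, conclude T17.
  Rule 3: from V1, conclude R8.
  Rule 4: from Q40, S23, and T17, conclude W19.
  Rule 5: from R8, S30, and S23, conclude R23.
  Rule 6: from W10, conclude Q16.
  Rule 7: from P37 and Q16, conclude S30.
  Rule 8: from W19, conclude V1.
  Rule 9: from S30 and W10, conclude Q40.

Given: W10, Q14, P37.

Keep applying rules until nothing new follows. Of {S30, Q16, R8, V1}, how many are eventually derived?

2

W10 holds, so Q16 follows (Rule 6).
From P37 and Q16, Rule 7 gives S30.
S30: reached.
Q16: reached.
R8 would need V1 (Rule 3), but V1 is never established.
V1 would need W19 (Rule 8), but W19 is never established.
Reached: S30 and Q16 — 2 of the 4.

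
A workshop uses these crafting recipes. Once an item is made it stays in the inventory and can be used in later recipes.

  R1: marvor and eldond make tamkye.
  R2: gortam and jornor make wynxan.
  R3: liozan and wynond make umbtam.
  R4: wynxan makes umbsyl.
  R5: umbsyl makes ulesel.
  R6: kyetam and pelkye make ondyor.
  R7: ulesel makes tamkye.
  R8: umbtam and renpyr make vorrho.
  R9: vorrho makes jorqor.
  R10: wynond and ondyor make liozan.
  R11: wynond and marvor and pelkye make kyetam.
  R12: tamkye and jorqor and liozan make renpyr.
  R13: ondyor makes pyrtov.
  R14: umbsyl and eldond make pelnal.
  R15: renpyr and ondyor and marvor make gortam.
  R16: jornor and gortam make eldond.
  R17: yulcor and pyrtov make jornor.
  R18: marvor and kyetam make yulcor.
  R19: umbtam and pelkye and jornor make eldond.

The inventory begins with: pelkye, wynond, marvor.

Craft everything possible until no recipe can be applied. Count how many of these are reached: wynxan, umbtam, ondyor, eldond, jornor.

4

Using R11, wynond, marvor, and pelkye make kyetam.
marvor and kyetam → yulcor (R18).
Using R6, kyetam and pelkye make ondyor.
Using R10, wynond and ondyor make liozan.
Using R13, ondyor makes pyrtov.
Using R17, yulcor and pyrtov make jornor.
Using R3, liozan and wynond make umbtam.
umbtam and pelkye and jornor → eldond (R19).
wynxan would need gortam and jornor (R2), but gortam is never obtained.
umbtam: reached.
ondyor: reached.
eldond: reached.
jornor: reached.
Reached: umbtam, ondyor, eldond, and jornor — 4 of the 5.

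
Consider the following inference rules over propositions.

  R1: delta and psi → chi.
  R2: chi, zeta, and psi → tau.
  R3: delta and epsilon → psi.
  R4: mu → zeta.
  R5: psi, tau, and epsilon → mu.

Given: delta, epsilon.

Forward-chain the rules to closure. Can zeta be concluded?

zeta would need mu (R4), but mu is never established.

No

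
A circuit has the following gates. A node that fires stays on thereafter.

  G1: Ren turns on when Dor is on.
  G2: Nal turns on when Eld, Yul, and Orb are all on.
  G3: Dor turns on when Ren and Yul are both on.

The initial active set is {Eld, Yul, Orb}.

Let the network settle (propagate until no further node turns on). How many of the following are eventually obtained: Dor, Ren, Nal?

1

Eld, Yul, and Orb are on, so Nal turns on (G2).
Dor would need Ren and Yul (G3), but Ren never turns on.
Ren would need Dor (G1), but Dor never turns on.
Nal: reached.
Reached: Nal — 1 of the 3.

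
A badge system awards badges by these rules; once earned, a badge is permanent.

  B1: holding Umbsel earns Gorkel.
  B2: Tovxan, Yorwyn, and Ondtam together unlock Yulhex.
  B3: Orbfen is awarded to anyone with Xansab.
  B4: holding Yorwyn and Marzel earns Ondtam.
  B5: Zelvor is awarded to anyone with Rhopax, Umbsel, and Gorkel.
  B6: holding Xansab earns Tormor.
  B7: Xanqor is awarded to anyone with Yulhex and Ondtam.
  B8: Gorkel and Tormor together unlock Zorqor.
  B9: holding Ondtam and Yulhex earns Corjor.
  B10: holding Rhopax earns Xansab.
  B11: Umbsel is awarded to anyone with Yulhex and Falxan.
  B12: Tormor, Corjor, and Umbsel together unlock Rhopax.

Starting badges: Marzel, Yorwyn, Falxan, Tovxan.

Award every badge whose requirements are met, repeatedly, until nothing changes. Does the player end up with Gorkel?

Yes

With Yorwyn and Marzel, Ondtam is earned (B4).
With Tovxan, Yorwyn, and Ondtam, Yulhex is earned (B2).
With Yulhex and Falxan, Umbsel is earned (B11).
With Umbsel, Gorkel is earned (B1).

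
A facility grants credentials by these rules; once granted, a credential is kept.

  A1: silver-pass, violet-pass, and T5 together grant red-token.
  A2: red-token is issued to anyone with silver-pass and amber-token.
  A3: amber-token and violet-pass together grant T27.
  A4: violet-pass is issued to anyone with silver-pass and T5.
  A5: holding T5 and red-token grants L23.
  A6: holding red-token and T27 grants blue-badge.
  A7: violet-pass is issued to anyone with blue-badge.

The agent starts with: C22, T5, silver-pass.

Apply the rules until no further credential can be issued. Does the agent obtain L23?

Holding silver-pass and T5 grants violet-pass (A4).
Holding silver-pass, violet-pass, and T5 grants red-token (A1).
Holding T5 and red-token grants L23 (A5).

Yes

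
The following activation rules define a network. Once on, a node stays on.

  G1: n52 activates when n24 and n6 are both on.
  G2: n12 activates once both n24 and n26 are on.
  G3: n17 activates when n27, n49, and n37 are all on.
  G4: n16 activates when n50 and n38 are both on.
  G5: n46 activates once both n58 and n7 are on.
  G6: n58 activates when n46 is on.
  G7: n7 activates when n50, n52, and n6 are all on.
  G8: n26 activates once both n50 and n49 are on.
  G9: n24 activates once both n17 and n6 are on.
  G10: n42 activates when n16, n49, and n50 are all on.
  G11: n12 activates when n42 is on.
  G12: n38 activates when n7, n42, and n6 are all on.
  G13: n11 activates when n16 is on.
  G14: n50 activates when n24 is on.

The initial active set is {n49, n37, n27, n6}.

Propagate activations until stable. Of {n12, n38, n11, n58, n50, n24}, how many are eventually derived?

3

G3: n27, n49, and n37 on → n17 on.
G9: n17 and n6 on → n24 on.
n24 is on, so n50 activates (G14).
n50 and n49 are on, so n26 activates (G8).
G2: n24 and n26 on → n12 on.
n12: reached.
n38 would need n7, n42, and n6 (G12), but n42 never turns on.
n11 would need n16 (G13), but n16 never turns on.
n58 would need n46 (G6), but n46 never turns on.
n50: reached.
n24: reached.
Reached: n12, n50, and n24 — 3 of the 6.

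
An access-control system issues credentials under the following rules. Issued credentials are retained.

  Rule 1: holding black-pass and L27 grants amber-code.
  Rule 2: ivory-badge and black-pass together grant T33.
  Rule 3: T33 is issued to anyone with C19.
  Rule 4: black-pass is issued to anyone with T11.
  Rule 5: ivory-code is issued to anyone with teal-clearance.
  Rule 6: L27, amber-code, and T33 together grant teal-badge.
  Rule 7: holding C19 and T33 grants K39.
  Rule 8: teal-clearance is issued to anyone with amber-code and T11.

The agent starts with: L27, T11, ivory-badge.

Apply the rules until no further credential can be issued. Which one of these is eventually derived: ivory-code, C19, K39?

Holding T11 grants black-pass (Rule 4).
Holding black-pass and L27 grants amber-code (Rule 1).
Holding amber-code and T11 grants teal-clearance (Rule 8).
Holding teal-clearance grants ivory-code (Rule 5).
K39 would need C19 and T33 (Rule 7), but C19 is never granted. No rule produces C19, and it is not given.

ivory-code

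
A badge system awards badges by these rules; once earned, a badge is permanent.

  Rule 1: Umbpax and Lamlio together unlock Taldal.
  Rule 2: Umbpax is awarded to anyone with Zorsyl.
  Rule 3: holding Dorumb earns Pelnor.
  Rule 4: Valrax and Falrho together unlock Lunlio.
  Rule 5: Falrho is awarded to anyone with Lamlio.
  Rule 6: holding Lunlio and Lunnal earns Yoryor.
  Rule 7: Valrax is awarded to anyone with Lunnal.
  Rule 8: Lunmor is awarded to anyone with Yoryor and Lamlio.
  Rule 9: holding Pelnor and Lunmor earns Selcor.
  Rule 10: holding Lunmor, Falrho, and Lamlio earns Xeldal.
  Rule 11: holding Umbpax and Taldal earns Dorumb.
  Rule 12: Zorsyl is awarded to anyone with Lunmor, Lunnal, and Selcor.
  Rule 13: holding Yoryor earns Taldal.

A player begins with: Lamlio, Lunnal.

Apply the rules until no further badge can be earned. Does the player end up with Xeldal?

With Lunnal, Valrax is earned (Rule 7).
With Lamlio, Falrho is earned (Rule 5).
With Valrax and Falrho, Lunlio is earned (Rule 4).
With Lunlio and Lunnal, Yoryor is earned (Rule 6).
With Yoryor and Lamlio, Lunmor is earned (Rule 8).
With Lunmor, Falrho, and Lamlio, Xeldal is earned (Rule 10).

Yes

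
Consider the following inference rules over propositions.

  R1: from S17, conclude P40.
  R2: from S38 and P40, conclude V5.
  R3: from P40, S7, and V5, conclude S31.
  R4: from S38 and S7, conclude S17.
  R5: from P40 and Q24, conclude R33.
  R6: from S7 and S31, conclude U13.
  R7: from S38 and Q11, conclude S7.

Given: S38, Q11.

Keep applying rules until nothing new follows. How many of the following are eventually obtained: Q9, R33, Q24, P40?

1

S38 and Q11 hold, so S7 follows (R7).
From S38 and S7, R4 gives S17.
From S17, R1 gives P40.
No rule produces Q9, and it is not given.
R33 would need P40 and Q24 (R5), but Q24 is never established.
No rule produces Q24, and it is not given.
P40: reached.
Reached: P40 — 1 of the 4.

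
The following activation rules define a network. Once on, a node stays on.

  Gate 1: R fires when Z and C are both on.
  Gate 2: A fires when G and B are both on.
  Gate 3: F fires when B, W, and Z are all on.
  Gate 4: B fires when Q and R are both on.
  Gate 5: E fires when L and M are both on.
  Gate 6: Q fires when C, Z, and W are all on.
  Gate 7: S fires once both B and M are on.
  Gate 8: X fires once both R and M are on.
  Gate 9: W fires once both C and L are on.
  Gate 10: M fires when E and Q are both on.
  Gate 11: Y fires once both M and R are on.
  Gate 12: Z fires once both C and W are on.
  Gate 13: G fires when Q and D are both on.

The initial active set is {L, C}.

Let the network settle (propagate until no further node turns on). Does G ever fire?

G would need Q and D (Gate 13), but D never turns on.

No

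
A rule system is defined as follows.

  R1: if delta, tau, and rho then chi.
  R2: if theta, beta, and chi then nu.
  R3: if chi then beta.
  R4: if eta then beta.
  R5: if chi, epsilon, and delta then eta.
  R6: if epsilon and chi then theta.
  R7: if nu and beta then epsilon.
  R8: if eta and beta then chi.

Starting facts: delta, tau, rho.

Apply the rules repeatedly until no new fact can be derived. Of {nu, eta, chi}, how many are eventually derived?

From delta, tau, and rho, R1 gives chi.
nu would need theta, beta, and chi (R2), but theta is never established.
eta would need chi, epsilon, and delta (R5), but epsilon is never established.
chi: reached.
Reached: chi — 1 of the 3.

1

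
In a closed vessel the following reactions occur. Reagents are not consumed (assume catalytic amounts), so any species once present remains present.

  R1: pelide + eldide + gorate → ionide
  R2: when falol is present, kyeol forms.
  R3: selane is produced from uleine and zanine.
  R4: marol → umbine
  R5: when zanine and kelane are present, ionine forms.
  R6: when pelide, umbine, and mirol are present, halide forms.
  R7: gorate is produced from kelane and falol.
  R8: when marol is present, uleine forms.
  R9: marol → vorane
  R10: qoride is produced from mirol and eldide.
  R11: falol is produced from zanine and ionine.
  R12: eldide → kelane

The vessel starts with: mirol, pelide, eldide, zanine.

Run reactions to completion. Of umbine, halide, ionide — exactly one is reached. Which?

ionide

eldide present → kelane forms (R12).
zanine and kelane present → ionine forms (R5).
zanine and ionine present → falol forms (R11).
kelane and falol present → gorate forms (R7).
pelide, eldide, and gorate present → ionide forms (R1).
umbine would need marol (R4), but marol never forms. halide would need pelide, umbine, and mirol (R6), but umbine never forms.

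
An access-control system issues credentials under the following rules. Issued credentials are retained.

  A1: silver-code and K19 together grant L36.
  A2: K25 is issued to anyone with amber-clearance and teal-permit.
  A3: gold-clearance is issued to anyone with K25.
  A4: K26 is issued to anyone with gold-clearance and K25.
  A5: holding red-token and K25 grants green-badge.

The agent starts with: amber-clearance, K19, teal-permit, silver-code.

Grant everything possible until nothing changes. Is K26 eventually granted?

Yes

Holding amber-clearance and teal-permit grants K25 (A2).
Holding K25 grants gold-clearance (A3).
Holding gold-clearance and K25 grants K26 (A4).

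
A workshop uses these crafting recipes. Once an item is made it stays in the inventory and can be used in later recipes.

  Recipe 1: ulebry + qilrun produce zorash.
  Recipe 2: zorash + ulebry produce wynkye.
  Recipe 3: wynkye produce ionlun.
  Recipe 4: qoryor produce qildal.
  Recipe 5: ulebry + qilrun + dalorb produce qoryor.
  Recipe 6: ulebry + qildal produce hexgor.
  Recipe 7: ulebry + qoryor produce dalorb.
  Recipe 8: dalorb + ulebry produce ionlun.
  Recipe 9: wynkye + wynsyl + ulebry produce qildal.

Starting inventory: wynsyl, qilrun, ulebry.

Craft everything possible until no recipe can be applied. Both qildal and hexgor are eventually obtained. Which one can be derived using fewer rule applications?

qildal: Using Recipe 1, ulebry and qilrun make zorash. zorash + ulebry → wynkye (Recipe 2). wynkye + wynsyl + ulebry → qildal (Recipe 9). [3 rule applications]
hexgor: Using Recipe 1, ulebry and qilrun make zorash. zorash + ulebry → wynkye (Recipe 2). wynkye + wynsyl + ulebry → qildal (Recipe 9). Using Recipe 6, ulebry and qildal make hexgor. [4 rule applications]
qildal needs fewer.

qildal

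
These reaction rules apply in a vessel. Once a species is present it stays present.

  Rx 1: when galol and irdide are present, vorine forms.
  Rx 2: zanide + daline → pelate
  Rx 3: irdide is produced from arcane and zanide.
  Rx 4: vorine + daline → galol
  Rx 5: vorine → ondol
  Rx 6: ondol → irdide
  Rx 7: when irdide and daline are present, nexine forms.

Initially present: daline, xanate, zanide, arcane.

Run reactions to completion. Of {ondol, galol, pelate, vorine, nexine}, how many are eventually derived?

2

zanide and daline present → pelate forms (Rx 2).
arcane and zanide present → irdide forms (Rx 3).
irdide and daline present → nexine forms (Rx 7).
ondol would need vorine (Rx 5), but vorine never forms.
galol would need vorine and daline (Rx 4), but vorine never forms.
pelate: reached.
vorine would need galol and irdide (Rx 1), but galol never forms.
nexine: reached.
Reached: pelate and nexine — 2 of the 5.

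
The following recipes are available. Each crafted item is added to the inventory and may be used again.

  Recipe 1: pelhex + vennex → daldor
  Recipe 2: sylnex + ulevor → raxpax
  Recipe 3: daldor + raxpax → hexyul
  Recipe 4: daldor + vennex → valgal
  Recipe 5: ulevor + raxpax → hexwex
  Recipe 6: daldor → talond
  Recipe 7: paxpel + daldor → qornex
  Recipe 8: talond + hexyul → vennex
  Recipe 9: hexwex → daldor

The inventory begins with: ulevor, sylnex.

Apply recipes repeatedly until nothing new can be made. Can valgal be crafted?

sylnex + ulevor → raxpax (Recipe 2).
ulevor + raxpax → hexwex (Recipe 5).
hexwex → daldor (Recipe 9).
Using Recipe 6, daldor makes talond.
Using Recipe 3, daldor and raxpax make hexyul.
talond + hexyul → vennex (Recipe 8).
daldor + vennex → valgal (Recipe 4).

Yes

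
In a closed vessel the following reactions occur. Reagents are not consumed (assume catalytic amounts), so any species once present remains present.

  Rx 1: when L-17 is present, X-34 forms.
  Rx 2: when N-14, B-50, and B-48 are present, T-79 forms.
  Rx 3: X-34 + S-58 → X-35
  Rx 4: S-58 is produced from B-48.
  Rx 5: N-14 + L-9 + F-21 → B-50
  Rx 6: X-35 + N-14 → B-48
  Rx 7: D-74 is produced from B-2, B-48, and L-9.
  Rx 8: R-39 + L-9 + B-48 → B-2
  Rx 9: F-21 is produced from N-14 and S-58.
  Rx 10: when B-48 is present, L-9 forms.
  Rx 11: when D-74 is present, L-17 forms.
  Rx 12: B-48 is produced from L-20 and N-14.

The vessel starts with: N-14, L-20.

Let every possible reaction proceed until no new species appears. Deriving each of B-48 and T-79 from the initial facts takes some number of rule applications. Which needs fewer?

B-48: L-20 and N-14 present → B-48 forms (Rx 12). [1 rule application]
T-79: L-20 and N-14 present → B-48 forms (Rx 12). B-48 present → S-58 forms (Rx 4). B-48 present → L-9 forms (Rx 10). N-14 and S-58 present → F-21 forms (Rx 9). N-14, L-9, and F-21 present → B-50 forms (Rx 5). N-14, B-50, and B-48 present → T-79 forms (Rx 2). [6 rule applications]
B-48 needs fewer.

B-48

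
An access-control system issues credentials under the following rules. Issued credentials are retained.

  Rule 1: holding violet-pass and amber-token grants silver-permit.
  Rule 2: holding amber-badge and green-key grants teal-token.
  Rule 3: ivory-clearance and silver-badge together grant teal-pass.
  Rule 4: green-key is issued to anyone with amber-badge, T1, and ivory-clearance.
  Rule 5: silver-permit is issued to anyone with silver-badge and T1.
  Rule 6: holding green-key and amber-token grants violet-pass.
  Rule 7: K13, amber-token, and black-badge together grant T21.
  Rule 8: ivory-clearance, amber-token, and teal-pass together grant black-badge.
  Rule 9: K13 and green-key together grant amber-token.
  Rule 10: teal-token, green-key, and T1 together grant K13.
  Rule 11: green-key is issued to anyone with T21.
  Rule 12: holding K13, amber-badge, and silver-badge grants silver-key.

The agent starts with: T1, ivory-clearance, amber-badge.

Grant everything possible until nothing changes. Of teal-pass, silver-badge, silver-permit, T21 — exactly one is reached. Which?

Holding amber-badge, T1, and ivory-clearance grants green-key (Rule 4).
Holding amber-badge and green-key grants teal-token (Rule 2).
Holding teal-token, green-key, and T1 grants K13 (Rule 10).
Holding K13 and green-key grants amber-token (Rule 9).
Holding green-key and amber-token grants violet-pass (Rule 6).
Holding violet-pass and amber-token grants silver-permit (Rule 1).
No rule produces silver-badge, and it is not given. teal-pass would need ivory-clearance and silver-badge (Rule 3), but silver-badge is never granted. T21 would need K13, amber-token, and black-badge (Rule 7), but black-badge is never granted.

silver-permit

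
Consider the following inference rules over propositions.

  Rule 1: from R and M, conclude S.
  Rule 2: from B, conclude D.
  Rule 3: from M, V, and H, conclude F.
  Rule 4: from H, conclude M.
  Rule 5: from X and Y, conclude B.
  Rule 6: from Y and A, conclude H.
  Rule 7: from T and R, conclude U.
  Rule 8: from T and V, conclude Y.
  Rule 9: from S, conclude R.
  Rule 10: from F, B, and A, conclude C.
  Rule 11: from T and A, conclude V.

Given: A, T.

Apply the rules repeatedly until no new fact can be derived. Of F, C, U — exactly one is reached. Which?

F

From T and A, Rule 11 gives V.
T and V hold, so Y follows (Rule 8).
From Y and A, Rule 6 gives H.
From H, Rule 4 gives M.
From M, V, and H, Rule 3 gives F.
C would need F, B, and A (Rule 10), but B is never established. U would need T and R (Rule 7), but R is never established.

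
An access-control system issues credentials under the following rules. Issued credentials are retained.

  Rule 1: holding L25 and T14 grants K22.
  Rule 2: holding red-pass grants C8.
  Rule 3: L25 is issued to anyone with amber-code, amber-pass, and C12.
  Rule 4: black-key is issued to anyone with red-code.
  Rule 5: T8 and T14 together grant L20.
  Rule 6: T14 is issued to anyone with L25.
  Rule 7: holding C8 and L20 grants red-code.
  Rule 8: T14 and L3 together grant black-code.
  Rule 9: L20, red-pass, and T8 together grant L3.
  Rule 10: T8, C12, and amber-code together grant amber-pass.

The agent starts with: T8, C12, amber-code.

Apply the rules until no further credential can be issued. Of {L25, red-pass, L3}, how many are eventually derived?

1

Holding T8, C12, and amber-code grants amber-pass (Rule 10).
Holding amber-code, amber-pass, and C12 grants L25 (Rule 3).
L25: reached.
No rule produces red-pass, and it is not given.
L3 would need L20, red-pass, and T8 (Rule 9), but red-pass is never granted.
Reached: L25 — 1 of the 3.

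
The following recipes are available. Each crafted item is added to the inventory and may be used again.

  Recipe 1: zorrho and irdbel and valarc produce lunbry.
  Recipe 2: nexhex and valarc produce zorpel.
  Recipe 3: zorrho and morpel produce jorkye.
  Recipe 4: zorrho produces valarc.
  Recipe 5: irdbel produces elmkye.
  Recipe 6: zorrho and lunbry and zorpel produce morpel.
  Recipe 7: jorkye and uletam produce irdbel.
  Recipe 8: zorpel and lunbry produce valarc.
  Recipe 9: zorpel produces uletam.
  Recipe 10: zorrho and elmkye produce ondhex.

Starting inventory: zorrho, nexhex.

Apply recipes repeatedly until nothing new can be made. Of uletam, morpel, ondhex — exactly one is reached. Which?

uletam

zorrho → valarc (Recipe 4).
Using Recipe 2, nexhex and valarc make zorpel.
zorpel → uletam (Recipe 9).
ondhex would need zorrho and elmkye (Recipe 10), but elmkye is never obtained. morpel would need zorrho, lunbry, and zorpel (Recipe 6), but lunbry is never obtained.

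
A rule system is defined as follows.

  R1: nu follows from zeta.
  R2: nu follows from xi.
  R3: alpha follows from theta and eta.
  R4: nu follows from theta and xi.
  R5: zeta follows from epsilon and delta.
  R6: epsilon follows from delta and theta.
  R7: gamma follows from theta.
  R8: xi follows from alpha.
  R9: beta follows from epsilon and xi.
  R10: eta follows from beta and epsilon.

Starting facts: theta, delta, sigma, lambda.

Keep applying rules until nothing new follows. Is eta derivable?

No

eta would need beta and epsilon (R10), but beta is never established.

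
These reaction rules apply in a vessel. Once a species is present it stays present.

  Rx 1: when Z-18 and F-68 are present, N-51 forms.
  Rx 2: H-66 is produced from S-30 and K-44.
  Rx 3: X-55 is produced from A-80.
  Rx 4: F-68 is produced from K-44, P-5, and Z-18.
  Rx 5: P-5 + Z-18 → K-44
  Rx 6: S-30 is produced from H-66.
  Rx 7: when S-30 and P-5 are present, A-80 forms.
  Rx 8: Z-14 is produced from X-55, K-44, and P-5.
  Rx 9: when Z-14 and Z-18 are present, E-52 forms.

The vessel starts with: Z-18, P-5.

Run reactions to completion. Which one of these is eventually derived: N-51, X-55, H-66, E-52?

P-5 and Z-18 present → K-44 forms (Rx 5).
K-44, P-5, and Z-18 present → F-68 forms (Rx 4).
Z-18 and F-68 present → N-51 forms (Rx 1).
X-55 would need A-80 (Rx 3), but A-80 never forms. E-52 would need Z-14 and Z-18 (Rx 9), but Z-14 never forms. H-66 would need S-30 and K-44 (Rx 2), but S-30 never forms.

N-51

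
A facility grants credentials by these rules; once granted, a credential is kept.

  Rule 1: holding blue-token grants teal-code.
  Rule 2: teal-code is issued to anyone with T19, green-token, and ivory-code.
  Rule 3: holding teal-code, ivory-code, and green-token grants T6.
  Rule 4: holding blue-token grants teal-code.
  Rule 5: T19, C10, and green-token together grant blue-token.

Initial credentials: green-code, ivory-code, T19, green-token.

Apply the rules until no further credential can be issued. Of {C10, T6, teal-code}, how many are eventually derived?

Holding T19, green-token, and ivory-code grants teal-code (Rule 2).
Holding teal-code, ivory-code, and green-token grants T6 (Rule 3).
No rule produces C10, and it is not given.
T6: reached.
teal-code: reached.
Reached: T6 and teal-code — 2 of the 3.

2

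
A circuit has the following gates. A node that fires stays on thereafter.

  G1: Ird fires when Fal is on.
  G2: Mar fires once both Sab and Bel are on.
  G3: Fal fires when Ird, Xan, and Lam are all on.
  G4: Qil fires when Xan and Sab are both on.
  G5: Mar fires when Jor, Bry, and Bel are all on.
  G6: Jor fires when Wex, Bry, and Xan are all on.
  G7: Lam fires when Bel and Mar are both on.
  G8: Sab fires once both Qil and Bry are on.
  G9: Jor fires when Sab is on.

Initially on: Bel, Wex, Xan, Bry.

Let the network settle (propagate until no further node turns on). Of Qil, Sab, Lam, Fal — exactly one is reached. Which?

Lam

G6: Wex, Bry, and Xan on → Jor on.
Jor, Bry, and Bel are on, so Mar fires (G5).
G7: Bel and Mar on → Lam on.
Sab would need Qil and Bry (G8), but Qil never turns on. Fal would need Ird, Xan, and Lam (G3), but Ird never turns on. Qil would need Xan and Sab (G4), but Sab never turns on.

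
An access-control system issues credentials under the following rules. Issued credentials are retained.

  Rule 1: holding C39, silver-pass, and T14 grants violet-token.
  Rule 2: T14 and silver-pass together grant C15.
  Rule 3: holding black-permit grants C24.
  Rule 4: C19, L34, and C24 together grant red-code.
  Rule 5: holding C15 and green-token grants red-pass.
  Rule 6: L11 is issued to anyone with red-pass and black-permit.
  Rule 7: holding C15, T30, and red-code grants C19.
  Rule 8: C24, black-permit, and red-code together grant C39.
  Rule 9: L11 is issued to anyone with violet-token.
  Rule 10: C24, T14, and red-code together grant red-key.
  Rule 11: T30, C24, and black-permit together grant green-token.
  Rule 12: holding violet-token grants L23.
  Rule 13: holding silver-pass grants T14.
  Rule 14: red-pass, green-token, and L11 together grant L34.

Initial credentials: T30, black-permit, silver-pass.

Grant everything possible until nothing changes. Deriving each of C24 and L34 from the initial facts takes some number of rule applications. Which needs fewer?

C24: Holding black-permit grants C24 (Rule 3). [1 rule application]
L34: Holding silver-pass grants T14 (Rule 13). Holding black-permit grants C24 (Rule 3). Holding T14 and silver-pass grants C15 (Rule 2). Holding T30, C24, and black-permit grants green-token (Rule 11). Holding C15 and green-token grants red-pass (Rule 5). Holding red-pass and black-permit grants L11 (Rule 6). Holding red-pass, green-token, and L11 grants L34 (Rule 14). [7 rule applications]
C24 needs fewer.

C24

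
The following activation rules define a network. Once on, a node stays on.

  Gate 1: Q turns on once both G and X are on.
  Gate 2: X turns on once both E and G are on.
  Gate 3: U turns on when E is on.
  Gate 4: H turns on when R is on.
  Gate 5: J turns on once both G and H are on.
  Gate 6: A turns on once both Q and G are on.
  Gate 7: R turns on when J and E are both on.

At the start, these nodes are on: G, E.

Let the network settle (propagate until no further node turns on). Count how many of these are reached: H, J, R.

H would need R (Gate 4), but R never turns on.
J would need G and H (Gate 5), but H never turns on.
R would need J and E (Gate 7), but J never turns on.
None of the 3 are reached.

0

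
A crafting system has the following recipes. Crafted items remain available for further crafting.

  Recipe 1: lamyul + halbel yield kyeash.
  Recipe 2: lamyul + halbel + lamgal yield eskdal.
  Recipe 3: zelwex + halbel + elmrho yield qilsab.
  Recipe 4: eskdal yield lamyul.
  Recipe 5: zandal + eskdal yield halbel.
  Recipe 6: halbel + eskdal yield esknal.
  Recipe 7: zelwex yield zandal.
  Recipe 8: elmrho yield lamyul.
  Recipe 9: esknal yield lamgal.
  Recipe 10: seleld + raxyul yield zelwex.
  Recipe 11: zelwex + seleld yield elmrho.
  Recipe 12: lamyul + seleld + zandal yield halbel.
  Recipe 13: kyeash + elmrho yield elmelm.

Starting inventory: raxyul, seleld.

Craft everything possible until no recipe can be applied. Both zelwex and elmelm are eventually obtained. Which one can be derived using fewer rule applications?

zelwex: seleld + raxyul → zelwex (Recipe 10). [1 rule application]
elmelm: Using Recipe 10, seleld and raxyul make zelwex. zelwex → zandal (Recipe 7). Using Recipe 11, zelwex and seleld make elmrho. elmrho → lamyul (Recipe 8). lamyul + seleld + zandal → halbel (Recipe 12). lamyul + halbel → kyeash (Recipe 1). kyeash + elmrho → elmelm (Recipe 13). [7 rule applications]
zelwex needs fewer.

zelwex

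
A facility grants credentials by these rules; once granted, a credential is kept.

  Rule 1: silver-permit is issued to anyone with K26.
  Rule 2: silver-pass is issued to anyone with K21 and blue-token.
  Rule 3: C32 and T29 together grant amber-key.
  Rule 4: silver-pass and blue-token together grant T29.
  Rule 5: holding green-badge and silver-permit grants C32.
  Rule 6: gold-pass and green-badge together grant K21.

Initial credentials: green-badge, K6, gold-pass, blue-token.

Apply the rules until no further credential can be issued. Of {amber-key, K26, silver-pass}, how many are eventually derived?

1

Holding gold-pass and green-badge grants K21 (Rule 6).
Holding K21 and blue-token grants silver-pass (Rule 2).
amber-key would need C32 and T29 (Rule 3), but C32 is never granted.
No rule produces K26, and it is not given.
silver-pass: reached.
Reached: silver-pass — 1 of the 3.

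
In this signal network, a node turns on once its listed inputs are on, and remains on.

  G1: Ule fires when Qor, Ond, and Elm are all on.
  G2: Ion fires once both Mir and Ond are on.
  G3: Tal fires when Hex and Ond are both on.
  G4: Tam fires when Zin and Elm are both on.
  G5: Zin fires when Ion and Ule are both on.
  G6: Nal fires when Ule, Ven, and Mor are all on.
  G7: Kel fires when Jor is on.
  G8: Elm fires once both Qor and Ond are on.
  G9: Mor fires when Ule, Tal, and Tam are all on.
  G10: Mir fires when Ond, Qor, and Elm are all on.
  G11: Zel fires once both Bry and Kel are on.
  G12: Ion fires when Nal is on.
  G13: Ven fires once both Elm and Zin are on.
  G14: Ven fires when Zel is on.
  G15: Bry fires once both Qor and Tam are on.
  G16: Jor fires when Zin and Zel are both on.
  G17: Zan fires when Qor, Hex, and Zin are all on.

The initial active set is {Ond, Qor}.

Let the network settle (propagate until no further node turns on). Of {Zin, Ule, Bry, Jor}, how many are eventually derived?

3

Qor and Ond are on, so Elm fires (G8).
Qor, Ond, and Elm are on, so Ule fires (G1).
Ond, Qor, and Elm are on, so Mir fires (G10).
Mir and Ond are on, so Ion fires (G2).
Ion and Ule are on, so Zin fires (G5).
G4: Zin and Elm on → Tam on.
G15: Qor and Tam on → Bry on.
Zin: reached.
Ule: reached.
Bry: reached.
Jor would need Zin and Zel (G16), but Zel never turns on.
Reached: Zin, Ule, and Bry — 3 of the 4.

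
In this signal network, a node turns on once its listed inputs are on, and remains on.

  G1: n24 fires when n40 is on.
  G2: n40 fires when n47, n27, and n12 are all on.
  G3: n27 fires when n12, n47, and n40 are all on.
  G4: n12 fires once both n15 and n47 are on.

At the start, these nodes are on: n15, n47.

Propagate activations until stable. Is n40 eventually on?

No

n40 would need n47, n27, and n12 (G2), but n27 never turns on.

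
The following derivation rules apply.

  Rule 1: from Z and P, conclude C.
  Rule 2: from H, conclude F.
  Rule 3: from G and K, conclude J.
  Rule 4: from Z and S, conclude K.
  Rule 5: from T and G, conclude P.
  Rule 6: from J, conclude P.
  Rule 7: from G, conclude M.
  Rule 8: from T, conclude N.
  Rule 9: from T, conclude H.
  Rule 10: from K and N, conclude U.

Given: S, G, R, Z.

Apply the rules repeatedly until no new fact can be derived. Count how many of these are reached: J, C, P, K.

4

From Z and S, Rule 4 gives K.
From G and K, Rule 3 gives J.
J holds, so P follows (Rule 6).
From Z and P, Rule 1 gives C.
J: reached.
C: reached.
P: reached.
K: reached.
All 4 are reached.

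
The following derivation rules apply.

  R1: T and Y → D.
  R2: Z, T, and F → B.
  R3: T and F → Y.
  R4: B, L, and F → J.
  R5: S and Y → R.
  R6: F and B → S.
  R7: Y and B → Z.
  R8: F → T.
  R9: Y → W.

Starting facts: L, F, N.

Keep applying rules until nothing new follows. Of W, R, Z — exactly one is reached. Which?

W

From F, R8 gives T.
From T and F, R3 gives Y.
Y holds, so W follows (R9).
R would need S and Y (R5), but S is never established. Z would need Y and B (R7), but B is never established.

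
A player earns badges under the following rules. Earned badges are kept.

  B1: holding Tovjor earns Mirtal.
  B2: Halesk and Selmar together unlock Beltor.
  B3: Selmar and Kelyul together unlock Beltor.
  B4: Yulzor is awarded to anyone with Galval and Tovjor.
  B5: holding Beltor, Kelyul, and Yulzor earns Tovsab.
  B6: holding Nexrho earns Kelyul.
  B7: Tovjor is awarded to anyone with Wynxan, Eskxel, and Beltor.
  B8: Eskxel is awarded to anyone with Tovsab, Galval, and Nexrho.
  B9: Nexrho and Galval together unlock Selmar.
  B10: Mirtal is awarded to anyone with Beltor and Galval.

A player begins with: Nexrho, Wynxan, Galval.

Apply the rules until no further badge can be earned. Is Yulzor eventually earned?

Yulzor would need Galval and Tovjor (B4), but Tovjor is never earned.

No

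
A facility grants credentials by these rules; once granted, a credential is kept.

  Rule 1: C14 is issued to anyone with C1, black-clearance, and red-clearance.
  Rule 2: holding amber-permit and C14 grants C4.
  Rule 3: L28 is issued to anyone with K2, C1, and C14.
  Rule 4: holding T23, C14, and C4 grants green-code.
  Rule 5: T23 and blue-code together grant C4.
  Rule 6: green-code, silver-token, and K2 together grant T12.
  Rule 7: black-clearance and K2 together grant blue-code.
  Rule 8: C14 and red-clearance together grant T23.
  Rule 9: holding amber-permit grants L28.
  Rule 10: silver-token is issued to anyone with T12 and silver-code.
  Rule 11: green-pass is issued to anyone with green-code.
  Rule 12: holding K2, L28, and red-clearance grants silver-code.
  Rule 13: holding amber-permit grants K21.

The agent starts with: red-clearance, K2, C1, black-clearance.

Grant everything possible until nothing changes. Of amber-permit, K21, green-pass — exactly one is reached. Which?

Holding C1, black-clearance, and red-clearance grants C14 (Rule 1).
Holding black-clearance and K2 grants blue-code (Rule 7).
Holding C14 and red-clearance grants T23 (Rule 8).
Holding T23 and blue-code grants C4 (Rule 5).
Holding T23, C14, and C4 grants green-code (Rule 4).
Holding green-code grants green-pass (Rule 11).
No rule produces amber-permit, and it is not given. K21 would need amber-permit (Rule 13), but amber-permit is never granted.

green-pass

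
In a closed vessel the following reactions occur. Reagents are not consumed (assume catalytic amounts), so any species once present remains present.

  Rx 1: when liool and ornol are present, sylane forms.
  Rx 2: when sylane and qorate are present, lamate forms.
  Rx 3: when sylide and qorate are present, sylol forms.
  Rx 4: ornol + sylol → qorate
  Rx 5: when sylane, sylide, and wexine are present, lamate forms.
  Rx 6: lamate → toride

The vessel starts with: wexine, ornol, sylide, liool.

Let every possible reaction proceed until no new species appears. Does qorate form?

No

qorate would need ornol and sylol (Rx 4), but sylol never forms.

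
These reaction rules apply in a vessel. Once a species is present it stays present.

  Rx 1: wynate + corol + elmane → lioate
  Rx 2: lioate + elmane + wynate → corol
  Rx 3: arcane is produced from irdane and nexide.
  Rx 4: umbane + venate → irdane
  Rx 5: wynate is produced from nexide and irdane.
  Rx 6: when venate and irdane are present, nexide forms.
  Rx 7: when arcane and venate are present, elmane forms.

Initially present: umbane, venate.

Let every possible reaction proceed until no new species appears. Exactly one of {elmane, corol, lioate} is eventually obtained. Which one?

umbane and venate present → irdane forms (Rx 4).
venate and irdane present → nexide forms (Rx 6).
irdane and nexide present → arcane forms (Rx 3).
arcane and venate present → elmane forms (Rx 7).
corol would need lioate, elmane, and wynate (Rx 2), but lioate never forms. lioate would need wynate, corol, and elmane (Rx 1), but corol never forms.

elmane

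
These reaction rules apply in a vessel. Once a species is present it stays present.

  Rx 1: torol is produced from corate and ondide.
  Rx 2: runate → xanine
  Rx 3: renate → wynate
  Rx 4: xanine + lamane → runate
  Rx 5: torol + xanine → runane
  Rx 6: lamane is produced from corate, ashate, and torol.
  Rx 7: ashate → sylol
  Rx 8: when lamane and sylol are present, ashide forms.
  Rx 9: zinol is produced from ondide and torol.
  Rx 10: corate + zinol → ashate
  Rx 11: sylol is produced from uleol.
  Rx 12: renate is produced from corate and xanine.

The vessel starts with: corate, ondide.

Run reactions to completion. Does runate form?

runate would need xanine and lamane (Rx 4), but xanine never forms.

No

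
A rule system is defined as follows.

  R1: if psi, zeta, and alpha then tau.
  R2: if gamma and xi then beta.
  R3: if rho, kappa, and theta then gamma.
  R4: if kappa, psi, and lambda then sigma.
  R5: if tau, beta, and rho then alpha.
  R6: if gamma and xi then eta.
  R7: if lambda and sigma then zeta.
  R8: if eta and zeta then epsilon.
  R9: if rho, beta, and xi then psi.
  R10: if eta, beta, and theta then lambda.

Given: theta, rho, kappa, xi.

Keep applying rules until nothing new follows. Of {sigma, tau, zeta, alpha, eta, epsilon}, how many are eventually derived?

4

From rho, kappa, and theta, R3 gives gamma.
From gamma and xi, R6 gives eta.
gamma and xi hold, so beta follows (R2).
From rho, beta, and xi, R9 gives psi.
From eta, beta, and theta, R10 gives lambda.
From kappa, psi, and lambda, R4 gives sigma.
From lambda and sigma, R7 gives zeta.
From eta and zeta, R8 gives epsilon.
sigma: reached.
tau would need psi, zeta, and alpha (R1), but alpha is never established.
zeta: reached.
alpha would need tau, beta, and rho (R5), but tau is never established.
eta: reached.
epsilon: reached.
Reached: sigma, zeta, eta, and epsilon — 4 of the 6.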